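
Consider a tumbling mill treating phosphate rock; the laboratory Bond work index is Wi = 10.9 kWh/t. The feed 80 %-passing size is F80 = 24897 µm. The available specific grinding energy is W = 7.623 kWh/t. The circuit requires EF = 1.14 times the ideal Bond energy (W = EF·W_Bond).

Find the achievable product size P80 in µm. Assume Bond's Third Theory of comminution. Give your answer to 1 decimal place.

P80 = 218.3 µm

W = 10·Wi·[P80^(−½) − F80^(−½)]
W_Bond = W / EF = 7.623 / 1.14 = 6.6868 kWh/t
1/√P80 = 1/√F80 + W_Bond/(10·Wi)
  = 6.6868/(10·10.9) + 1/√24897 = 0.061347 + 0.006338 = 0.067685
P80 = (1/0.067685)² = 14.7744² = 218.28 µm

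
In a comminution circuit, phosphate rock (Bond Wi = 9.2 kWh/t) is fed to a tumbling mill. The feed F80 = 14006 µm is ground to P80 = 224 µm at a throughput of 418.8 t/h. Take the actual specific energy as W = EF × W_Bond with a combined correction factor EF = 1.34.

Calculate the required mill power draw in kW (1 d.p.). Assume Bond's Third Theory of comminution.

W = 10 Wi (P80^-0.5 − F80^-0.5)
W = 10·9.2·(1/√224 − 1/√14006) = 10·9.2·(0.058366) = 5.3696 kWh/t
W_actual = 1.34 × 5.3696 = 7.1953 kWh/t
Power = W × throughput = 7.1953 kWh/t × 418.8 t/h = 3013.4 kW

P = 3013.4 kW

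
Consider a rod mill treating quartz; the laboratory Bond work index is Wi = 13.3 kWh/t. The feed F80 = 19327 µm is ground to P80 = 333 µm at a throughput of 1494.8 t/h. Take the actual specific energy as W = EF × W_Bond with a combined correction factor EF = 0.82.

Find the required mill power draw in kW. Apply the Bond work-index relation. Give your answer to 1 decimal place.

P = 7761.0 kW

W = 10 Wi (P80^-0.5 − F80^-0.5)
W = 10·13.3·(1/√333 − 1/√19327) = 10·13.3·(0.047607) = 6.3317 kWh/t
With EF = 0.82: W = 6.3317·0.82 = 5.1920 kWh/t
P = W·T = 5.1920·1494.8 = 7761.0 kW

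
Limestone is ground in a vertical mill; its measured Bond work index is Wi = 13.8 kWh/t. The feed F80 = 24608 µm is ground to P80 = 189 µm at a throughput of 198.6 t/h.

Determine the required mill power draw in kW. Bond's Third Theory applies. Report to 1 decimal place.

P = 1818.8 kW

Bond:  W = 10 Wi (1/√P − 1/√F)
W = 10·13.8·(1/√189 − 1/√24608) = 10·13.8·(0.066365) = 9.1583 kWh/t
Power = W × throughput = 9.1583 kWh/t × 198.6 t/h = 1818.8 kW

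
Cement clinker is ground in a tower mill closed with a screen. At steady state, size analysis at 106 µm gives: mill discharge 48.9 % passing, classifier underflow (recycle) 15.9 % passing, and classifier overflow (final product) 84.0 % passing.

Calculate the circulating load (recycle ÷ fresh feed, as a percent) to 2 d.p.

CL = 106.36 %

Balance %-passing 106 µm (r = R/F):
Fd + Rd = Ru + Fo ⇒ R/F = (o−d)/(d−u)
r = (84.0 − 48.9)/(48.9 − 15.9) = 35.1/33.0 = 1.0636
CL = 100·r = 106.36 %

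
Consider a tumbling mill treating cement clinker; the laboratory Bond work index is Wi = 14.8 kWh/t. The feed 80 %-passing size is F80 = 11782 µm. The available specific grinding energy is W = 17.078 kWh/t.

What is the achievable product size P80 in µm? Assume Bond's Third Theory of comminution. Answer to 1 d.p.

W = 10·Wi·[P80^(−½) − F80^(−½)]
P80^-0.5 = F80^-0.5 + W/(10 Wi)
  = 17.0780/(10·14.8) + 1/√11782 = 0.115392 + 0.009213 = 0.124605
P80 = (1/0.124605)² = 8.0254² = 64.41 µm

P80 = 64.4 µm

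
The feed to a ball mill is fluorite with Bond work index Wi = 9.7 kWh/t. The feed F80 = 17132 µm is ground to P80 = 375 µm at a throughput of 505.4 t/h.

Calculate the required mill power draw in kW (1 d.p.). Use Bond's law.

Bond: W = 10·Wi·(1/√P80 − 1/√F80)
W = 10·9.7·(1/√375 − 1/√17132) = 10·9.7·(0.044000) = 4.2680 kWh/t
P = W·T = 4.2680·505.4 = 2157.0 kW

P = 2157.0 kW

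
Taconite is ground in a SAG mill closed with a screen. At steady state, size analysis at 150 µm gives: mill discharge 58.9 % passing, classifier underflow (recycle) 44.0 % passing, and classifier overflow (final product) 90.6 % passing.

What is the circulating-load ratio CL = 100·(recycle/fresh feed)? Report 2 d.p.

CL = 212.75 %

Classifier node, passing 150 µm:
(1+r)·d = r·u + o ⇒ r = (o−d)/(d−u)
r = (90.6 − 58.9)/(58.9 − 44.0) = 31.7/14.9 = 2.1275
CL = 100·r = 212.75 %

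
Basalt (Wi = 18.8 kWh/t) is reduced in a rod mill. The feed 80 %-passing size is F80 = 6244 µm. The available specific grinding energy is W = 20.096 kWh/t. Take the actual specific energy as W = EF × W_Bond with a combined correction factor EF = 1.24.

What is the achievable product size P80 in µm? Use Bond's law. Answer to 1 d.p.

W = 10 Wi / √P80 − 10 Wi / √F80
W_Bond = W / EF = 20.096 / 1.24 = 16.2065 kWh/t
⇒ 1/√P80 = W_Bond/(10·Wi) + 1/√F80
  = 16.2065/(10·18.8) + 1/√6244 = 0.086205 + 0.012655 = 0.098860
P80 = (1/0.098860)² = 10.1153² = 102.32 µm

P80 = 102.3 µm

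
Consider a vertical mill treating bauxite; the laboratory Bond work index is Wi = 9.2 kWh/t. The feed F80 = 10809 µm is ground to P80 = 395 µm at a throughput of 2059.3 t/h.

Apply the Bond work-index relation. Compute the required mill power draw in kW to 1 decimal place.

W = 10 Wi (1/√P80 − 1/√F80)  [Bond]
W = 10·9.2·(1/√395 − 1/√10809) = 10·9.2·(0.040697) = 3.7441 kWh/t
P_mill = W·ṁ = 3.7441·2059.3 = 7710.3 kW

P = 7710.3 kW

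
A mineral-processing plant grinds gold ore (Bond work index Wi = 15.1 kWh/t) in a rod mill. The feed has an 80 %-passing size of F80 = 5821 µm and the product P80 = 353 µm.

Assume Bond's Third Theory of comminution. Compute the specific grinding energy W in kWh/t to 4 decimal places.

W = 6.0578 kWh/t

W = 10·Wi·(P80^(-½) − F80^(-½))
1/√353 = 0.053225;  1/√5821 = 0.013107
W = 10·15.1·(0.053225 − 0.013107) = 6.0578 kWh/t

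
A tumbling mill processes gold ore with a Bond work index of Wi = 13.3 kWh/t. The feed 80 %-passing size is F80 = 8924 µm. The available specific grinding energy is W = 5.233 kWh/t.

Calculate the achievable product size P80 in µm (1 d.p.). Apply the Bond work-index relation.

P80 = 401.1 µm

W_Bond = 10·Wi·(1/√P₈₀ − 1/√F₈₀)
P80^(−½) = W/(10 Wi) + F80^(−½)
  = 5.2330/(10·13.3) + 1/√8924 = 0.039346 + 0.010586 = 0.049932
P80 = (1/0.049932)² = 20.0274² = 401.10 µm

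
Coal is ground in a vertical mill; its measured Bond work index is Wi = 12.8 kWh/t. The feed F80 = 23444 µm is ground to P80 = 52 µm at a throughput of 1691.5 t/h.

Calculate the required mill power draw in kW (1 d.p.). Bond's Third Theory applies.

W = 10 Wi / √P80 − 10 Wi / √F80
W = 10·12.8·(1/√52 − 1/√23444) = 10·12.8·(0.132144) = 16.9144 kWh/t
Power = W × throughput = 16.9144 kWh/t × 1691.5 t/h = 28610.8 kW

P = 28610.8 kW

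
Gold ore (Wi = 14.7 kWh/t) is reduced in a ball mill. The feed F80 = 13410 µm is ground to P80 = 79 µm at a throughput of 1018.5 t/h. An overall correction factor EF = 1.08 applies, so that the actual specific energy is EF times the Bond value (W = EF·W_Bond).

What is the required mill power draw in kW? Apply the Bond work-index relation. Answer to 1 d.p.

W = 10·Wi·[P80^(−½) − F80^(−½)]
W = 10·14.7·(1/√79 − 1/√13410) = 10·14.7·(0.103873) = 15.2694 kWh/t
With EF = 1.08: W = 15.2694·1.08 = 16.4909 kWh/t
P = W·T = 16.4909·1018.5 = 16796.0 kW

P = 16796.0 kW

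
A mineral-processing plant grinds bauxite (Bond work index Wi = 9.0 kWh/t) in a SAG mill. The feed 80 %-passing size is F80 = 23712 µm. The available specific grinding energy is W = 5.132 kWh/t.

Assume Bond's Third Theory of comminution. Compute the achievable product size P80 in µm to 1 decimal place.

P80 = 247.9 µm

W = 10 Wi (1/√P80 − 1/√F80)  [Bond]
P80^(−½) = W/(10 Wi) + F80^(−½)
  = 5.1320/(10·9.0) + 1/√23712 = 0.057022 + 0.006494 = 0.063516
P80 = (1/0.063516)² = 15.7440² = 247.87 µm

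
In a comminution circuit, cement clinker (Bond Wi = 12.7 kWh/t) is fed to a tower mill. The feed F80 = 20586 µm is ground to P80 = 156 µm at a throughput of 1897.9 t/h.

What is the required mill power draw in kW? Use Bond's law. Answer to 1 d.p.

P = 17618.2 kW

W = 10 Wi / √P80 − 10 Wi / √F80
W = 10·12.7·(1/√156 − 1/√20586) = 10·12.7·(0.073094) = 9.2830 kWh/t
P_mill = W·ṁ = 9.2830·1897.9 = 17618.2 kW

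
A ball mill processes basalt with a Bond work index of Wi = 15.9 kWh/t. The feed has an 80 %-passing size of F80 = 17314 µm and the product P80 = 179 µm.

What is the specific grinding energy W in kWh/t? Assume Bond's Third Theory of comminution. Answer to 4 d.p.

W = 10 Wi (P80^-0.5 − F80^-0.5)
1/√179 = 0.074744;  1/√17314 = 0.007600
W = 10·15.9·(0.074744 − 0.007600) = 10.6759 kWh/t

W = 10.6759 kWh/t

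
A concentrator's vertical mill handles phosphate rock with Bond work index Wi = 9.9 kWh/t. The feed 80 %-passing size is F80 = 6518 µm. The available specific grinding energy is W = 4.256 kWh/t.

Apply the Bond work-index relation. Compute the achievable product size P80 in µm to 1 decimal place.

P80 = 326.1 µm

W = 10 Wi (1/√P80 − 1/√F80)  [Bond]
1/√P80 = 1/√F80 + W/(10·Wi)
  = 4.2560/(10·9.9) + 1/√6518 = 0.042990 + 0.012386 = 0.055376
P80 = (1/0.055376)² = 18.0583² = 326.10 µm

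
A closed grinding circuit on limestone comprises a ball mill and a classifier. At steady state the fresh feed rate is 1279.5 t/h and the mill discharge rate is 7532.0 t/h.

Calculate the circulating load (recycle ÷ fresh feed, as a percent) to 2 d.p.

CL = 488.67 %

Discharge = new feed + return, hence
R = M − F = 7532.0 − 1279.5 = 6252.5 t/h
CL = 100·R/F = 100·6252.5/1279.5 = 488.67 %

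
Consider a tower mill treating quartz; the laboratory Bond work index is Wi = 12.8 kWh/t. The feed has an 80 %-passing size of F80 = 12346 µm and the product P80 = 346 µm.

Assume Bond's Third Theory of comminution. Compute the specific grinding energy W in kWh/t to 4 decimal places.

W = 5.7293 kWh/t

W = 10 Wi / √P80 − 10 Wi / √F80
1/√346 = 0.053760;  1/√12346 = 0.009000
W = 10·12.8·(0.053760 − 0.009000) = 5.7293 kWh/t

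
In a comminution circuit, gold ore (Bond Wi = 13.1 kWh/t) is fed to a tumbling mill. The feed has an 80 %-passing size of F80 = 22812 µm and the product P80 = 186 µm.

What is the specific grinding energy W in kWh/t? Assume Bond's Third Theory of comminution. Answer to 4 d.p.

W = 8.7380 kWh/t

W = 10 Wi (1/√P80 − 1/√F80)  [Bond]
1/√186 = 0.073324;  1/√22812 = 0.006621
W = 10·13.1·(0.073324 − 0.006621) = 8.7380 kWh/t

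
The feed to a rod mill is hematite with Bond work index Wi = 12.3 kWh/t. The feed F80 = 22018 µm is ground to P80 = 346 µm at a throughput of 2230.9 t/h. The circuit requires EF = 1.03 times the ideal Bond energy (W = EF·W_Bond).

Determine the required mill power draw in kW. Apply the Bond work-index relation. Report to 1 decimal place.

W_Bond = 10·Wi·(1/√P₈₀ − 1/√F₈₀)
W = 10·12.3·(1/√346 − 1/√22018) = 10·12.3·(0.047021) = 5.7836 kWh/t
With EF = 1.03: W = 5.7836·1.03 = 5.9571 kWh/t
Power = W × throughput = 5.9571 kWh/t × 2230.9 t/h = 13289.7 kW

P = 13289.7 kW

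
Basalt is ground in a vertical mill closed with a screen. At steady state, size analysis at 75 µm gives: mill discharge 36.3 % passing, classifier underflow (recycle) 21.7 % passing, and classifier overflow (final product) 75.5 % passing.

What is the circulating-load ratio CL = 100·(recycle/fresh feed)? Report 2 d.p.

CL = 268.49 %

Mass balance on the −75 µm fraction:
d + r·d = r·u + o → r(d−u) = o−d
r = (75.5 − 36.3)/(36.3 − 21.7) = 39.2/14.6 = 2.6849
CL = 100·r = 268.49 %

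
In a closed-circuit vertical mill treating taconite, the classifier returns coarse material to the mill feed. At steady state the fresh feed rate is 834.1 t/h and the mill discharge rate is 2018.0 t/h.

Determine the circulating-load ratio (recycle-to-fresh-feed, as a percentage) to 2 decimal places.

CL = 141.94 %

Mill node: discharge = fresh + recycle.
R = M − F = 2018.0 − 834.1 = 1183.9 t/h
CL = 100·R/F = 100·1183.9/834.1 = 141.94 %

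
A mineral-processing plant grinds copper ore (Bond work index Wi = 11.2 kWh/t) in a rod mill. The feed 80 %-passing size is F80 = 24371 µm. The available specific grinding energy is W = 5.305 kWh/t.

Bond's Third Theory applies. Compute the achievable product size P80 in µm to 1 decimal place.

P80 = 345.9 µm

Bond: W = 10·Wi·(1/√P80 − 1/√F80)
⇒ 1/√P80 = W/(10 Wi) + 1/√F80
  = 5.3050/(10·11.2) + 1/√24371 = 0.047366 + 0.006406 = 0.053772
P80 = (1/0.053772)² = 18.5971² = 345.85 µm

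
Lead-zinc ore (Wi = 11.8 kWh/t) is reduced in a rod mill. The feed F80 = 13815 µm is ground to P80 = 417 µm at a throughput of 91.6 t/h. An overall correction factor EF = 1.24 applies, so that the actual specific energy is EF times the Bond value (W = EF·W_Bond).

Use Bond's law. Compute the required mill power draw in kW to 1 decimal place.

W = 10·Wi·(P80^(-½) − F80^(-½))
W = 10·11.8·(1/√417 − 1/√13815) = 10·11.8·(0.040462) = 4.7745 kWh/t
Apply correction: 4.7745 × 1.24 = 5.9204 kWh/t
Mill draw = 5.9204 × 91.6 = 542.3 kW

P = 542.3 kW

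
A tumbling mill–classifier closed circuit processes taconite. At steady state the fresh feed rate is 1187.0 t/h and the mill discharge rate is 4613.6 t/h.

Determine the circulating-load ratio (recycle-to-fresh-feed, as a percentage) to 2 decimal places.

Steady state: M = F + R.
R = M − F = 4613.6 − 1187.0 = 3426.6 t/h
CL = 100·R/F = 100·3426.6/1187.0 = 288.68 %

CL = 288.68 %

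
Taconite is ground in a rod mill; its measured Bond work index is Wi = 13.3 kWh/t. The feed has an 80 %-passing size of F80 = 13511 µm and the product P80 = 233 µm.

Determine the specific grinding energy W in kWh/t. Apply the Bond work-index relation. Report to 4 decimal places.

Bond: W = 10·Wi·(1/√P80 − 1/√F80)
1/√233 = 0.065512;  1/√13511 = 0.008603
W = 10·13.3·(0.065512 − 0.008603) = 7.5689 kWh/t

W = 7.5689 kWh/t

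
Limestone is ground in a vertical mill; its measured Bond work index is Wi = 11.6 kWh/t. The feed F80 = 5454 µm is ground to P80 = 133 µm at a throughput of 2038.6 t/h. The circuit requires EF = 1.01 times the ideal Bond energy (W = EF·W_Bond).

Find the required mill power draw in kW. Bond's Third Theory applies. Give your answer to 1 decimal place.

P = 17476.2 kW

W = 10 Wi (P80^-0.5 − F80^-0.5)
W = 10·11.6·(1/√133 − 1/√5454) = 10·11.6·(0.073170) = 8.4877 kWh/t
With EF = 1.01: W = 8.4877·1.01 = 8.5726 kWh/t
Power = W × throughput = 8.5726 kWh/t × 2038.6 t/h = 17476.2 kW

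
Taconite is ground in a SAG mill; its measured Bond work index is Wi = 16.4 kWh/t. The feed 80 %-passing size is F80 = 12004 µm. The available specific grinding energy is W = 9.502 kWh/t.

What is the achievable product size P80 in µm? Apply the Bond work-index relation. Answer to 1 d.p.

W = 10 Wi / √P80 − 10 Wi / √F80
P80^-0.5 = F80^-0.5 + W/(10 Wi)
  = 9.5020/(10·16.4) + 1/√12004 = 0.057939 + 0.009127 = 0.067066
P80 = (1/0.067066)² = 14.9106² = 222.33 µm

P80 = 222.3 µm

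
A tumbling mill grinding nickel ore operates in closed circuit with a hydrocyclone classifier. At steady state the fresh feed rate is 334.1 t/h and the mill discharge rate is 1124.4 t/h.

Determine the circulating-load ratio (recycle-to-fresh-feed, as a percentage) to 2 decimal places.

CL = 236.55 %

Steady state: M = F + R.
R = M − F = 1124.4 − 334.1 = 790.3 t/h
CL = 100·R/F = 100·790.3/334.1 = 236.55 %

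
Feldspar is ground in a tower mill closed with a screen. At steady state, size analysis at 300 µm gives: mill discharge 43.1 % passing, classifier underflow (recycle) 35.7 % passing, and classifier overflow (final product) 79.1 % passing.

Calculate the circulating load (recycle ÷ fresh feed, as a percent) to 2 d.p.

Two-product formula at 300 µm:
Fd + Rd = Ru + Fo ⇒ R/F = (o−d)/(d−u)
r = (79.1 − 43.1)/(43.1 − 35.7) = 36.0/7.4 = 4.8649
CL = 100·r = 486.49 %

CL = 486.49 %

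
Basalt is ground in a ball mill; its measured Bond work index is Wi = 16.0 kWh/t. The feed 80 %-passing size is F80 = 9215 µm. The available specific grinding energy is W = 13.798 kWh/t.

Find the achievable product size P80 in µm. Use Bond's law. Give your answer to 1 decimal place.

P80 = 107.0 µm

W_Bond = 10·Wi·(1/√P₈₀ − 1/√F₈₀)
1/√P80 = 1/√F80 + W/(10·Wi)
  = 13.7980/(10·16.0) + 1/√9215 = 0.086237 + 0.010417 = 0.096655
P80 = (1/0.096655)² = 10.3461² = 107.04 µm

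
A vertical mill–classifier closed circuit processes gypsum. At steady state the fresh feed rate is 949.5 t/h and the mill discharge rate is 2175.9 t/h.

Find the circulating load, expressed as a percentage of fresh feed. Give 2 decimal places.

Discharge = new feed + return, hence
R = M − F = 2175.9 − 949.5 = 1226.4 t/h
CL = 100·R/F = 100·1226.4/949.5 = 129.16 %

CL = 129.16 %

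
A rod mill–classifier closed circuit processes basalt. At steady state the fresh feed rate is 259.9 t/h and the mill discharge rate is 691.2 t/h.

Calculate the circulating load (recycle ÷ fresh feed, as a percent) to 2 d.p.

CL = 165.95 %

M = F + R at steady state, so:
R = M − F = 691.2 − 259.9 = 431.3 t/h
CL = 100·R/F = 100·431.3/259.9 = 165.95 %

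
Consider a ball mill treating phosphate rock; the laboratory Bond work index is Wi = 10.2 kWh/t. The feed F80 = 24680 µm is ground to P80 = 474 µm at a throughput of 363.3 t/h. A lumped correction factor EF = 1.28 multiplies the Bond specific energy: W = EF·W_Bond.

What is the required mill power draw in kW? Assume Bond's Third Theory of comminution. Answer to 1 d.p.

W = 10·Wi·[P80^(−½) − F80^(−½)]
W = 10·10.2·(1/√474 − 1/√24680) = 10·10.2·(0.039566) = 4.0357 kWh/t
Corrected W = EF·W_Bond = 1.28·4.0357 = 5.1657 kWh/t
Mill draw = 5.1657 × 363.3 = 1876.7 kW

P = 1876.7 kW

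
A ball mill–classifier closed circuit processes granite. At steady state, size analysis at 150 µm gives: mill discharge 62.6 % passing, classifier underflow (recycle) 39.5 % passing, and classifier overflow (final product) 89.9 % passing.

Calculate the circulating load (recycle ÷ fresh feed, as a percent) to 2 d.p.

Two-product formula at 150 µm:
r = (o − d)/(d − u)
r = (89.9 − 62.6)/(62.6 − 39.5) = 27.3/23.1 = 1.1818
CL = 100·r = 118.18 %

CL = 118.18 %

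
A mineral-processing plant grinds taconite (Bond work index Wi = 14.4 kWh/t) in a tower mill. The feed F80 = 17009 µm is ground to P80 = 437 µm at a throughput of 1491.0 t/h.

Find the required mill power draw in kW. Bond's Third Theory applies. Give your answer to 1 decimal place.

P = 8624.4 kW

W = 10 Wi (P80^-0.5 − F80^-0.5)
W = 10·14.4·(1/√437 − 1/√17009) = 10·14.4·(0.040169) = 5.7843 kWh/t
Mill draw = 5.7843 × 1491.0 = 8624.4 kW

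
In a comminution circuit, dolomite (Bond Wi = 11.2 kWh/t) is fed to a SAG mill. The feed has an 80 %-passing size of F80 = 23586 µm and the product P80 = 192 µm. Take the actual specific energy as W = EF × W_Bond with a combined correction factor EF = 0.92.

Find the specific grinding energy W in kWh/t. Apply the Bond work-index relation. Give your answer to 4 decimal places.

W = 6.7653 kWh/t

W = 10 Wi / √P80 − 10 Wi / √F80
1/√192 = 0.072169;  1/√23586 = 0.006511
W = 10·11.2·(0.072169 − 0.006511) = 7.3536 kWh/t
Apply correction: 7.3536 × 0.92 = 6.7653 kWh/t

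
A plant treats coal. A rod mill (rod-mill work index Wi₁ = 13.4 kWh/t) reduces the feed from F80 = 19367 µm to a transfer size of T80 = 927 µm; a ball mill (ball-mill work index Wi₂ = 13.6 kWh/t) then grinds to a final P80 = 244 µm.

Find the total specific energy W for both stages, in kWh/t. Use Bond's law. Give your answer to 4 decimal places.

Bond: W = 10·Wi·(1/√P80 − 1/√F80)
Stage 1 (19367→927 µm, Wi₁=13.4): W₁ = 10·13.4·(0.032844 − 0.007186) = 3.4383 kWh/t
Stage 2 (927→244 µm, Wi₂=13.6): W₂ = 10·13.6·(0.064018 − 0.032844) = 4.2397 kWh/t
W = W₁ + W₂ = 3.4383 + 4.2397 = 7.6779 kWh/t

W = 7.6779 kWh/t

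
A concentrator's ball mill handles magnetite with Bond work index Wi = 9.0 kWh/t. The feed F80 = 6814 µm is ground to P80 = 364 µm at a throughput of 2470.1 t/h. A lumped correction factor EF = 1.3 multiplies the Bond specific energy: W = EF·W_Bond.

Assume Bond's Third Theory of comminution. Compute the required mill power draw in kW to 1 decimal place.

W = 10·Wi·[P80^(−½) − F80^(−½)]
W = 10·9.0·(1/√364 − 1/√6814) = 10·9.0·(0.040300) = 3.6270 kWh/t
W_actual = 1.3 × 3.6270 = 4.7151 kWh/t
P = W·T = 4.7151·2470.1 = 11646.7 kW

P = 11646.7 kW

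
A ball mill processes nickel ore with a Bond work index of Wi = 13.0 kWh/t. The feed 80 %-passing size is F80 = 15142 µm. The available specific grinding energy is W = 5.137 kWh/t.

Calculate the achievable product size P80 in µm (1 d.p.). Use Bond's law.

W = 10 Wi (1/√P80 − 1/√F80)  [Bond]
P80^(−½) = W/(10 Wi) + F80^(−½)
  = 5.1370/(10·13.0) + 1/√15142 = 0.039515 + 0.008127 = 0.047642
P80 = (1/0.047642)² = 20.9899² = 440.58 µm

P80 = 440.6 µm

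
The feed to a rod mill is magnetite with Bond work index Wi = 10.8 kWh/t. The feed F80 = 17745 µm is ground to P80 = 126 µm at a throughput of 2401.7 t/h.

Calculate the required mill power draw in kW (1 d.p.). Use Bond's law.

P = 21160.6 kW

W = 10 Wi (P80^-0.5 − F80^-0.5)
W = 10·10.8·(1/√126 − 1/√17745) = 10·10.8·(0.081580) = 8.8107 kWh/t
P = W·T = 8.8107·2401.7 = 21160.6 kW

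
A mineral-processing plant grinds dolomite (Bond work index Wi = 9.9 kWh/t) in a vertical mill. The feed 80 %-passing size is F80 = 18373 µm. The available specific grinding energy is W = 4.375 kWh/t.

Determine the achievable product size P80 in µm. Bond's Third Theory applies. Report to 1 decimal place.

P80 = 376.0 µm

W = 10 Wi (1/√P80 − 1/√F80)  [Bond]
P80^(−½) = W/(10 Wi) + F80^(−½)
  = 4.3750/(10·9.9) + 1/√18373 = 0.044192 + 0.007378 = 0.051569
P80 = (1/0.051569)² = 19.3913² = 376.02 µm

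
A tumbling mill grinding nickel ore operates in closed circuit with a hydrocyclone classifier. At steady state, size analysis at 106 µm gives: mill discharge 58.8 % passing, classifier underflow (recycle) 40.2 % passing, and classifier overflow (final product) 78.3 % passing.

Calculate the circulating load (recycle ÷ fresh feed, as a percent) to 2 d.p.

Let r = R/F. Size balance at 106 µm:
r = (o − d)/(d − u)
r = (78.3 − 58.8)/(58.8 − 40.2) = 19.5/18.6 = 1.0484
CL = 100·r = 104.84 %

CL = 104.84 %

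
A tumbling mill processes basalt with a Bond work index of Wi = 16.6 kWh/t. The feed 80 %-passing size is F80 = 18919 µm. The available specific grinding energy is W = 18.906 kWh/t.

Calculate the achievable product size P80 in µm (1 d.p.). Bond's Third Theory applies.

P80 = 68.1 µm

W = 10 Wi (1/√P80 − 1/√F80)  [Bond]
⇒ 1/√P80 = W/(10·Wi) + 1/√F80
  = 18.9060/(10·16.6) + 1/√18919 = 0.113892 + 0.007270 = 0.121162
P80 = (1/0.121162)² = 8.2534² = 68.12 µm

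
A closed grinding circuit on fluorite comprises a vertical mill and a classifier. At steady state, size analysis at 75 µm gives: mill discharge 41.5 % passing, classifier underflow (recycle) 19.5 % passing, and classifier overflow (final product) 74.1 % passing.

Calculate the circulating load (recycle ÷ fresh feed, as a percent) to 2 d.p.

CL = 148.18 %

Two-product formula at 75 µm:
d + r·d = r·u + o → r(d−u) = o−d
r = (74.1 − 41.5)/(41.5 − 19.5) = 32.6/22.0 = 1.4818
CL = 100·r = 148.18 %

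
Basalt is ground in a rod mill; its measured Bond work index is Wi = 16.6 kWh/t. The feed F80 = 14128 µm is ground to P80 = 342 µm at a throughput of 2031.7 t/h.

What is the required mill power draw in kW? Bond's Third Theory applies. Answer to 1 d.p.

P = 15399.6 kW

W = 10·Wi·(P80^(-½) − F80^(-½))
W = 10·16.6·(1/√342 − 1/√14128) = 10·16.6·(0.045661) = 7.5797 kWh/t
P_mill = W·ṁ = 7.5797·2031.7 = 15399.6 kW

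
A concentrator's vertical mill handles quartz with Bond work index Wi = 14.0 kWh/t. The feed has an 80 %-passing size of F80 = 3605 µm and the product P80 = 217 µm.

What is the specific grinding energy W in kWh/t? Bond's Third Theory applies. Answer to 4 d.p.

W = 7.1721 kWh/t

W = 10 Wi (1/√P80 − 1/√F80)  [Bond]
1/√217 = 0.067884;  1/√3605 = 0.016655
W = 10·14.0·(0.067884 − 0.016655) = 7.1721 kWh/t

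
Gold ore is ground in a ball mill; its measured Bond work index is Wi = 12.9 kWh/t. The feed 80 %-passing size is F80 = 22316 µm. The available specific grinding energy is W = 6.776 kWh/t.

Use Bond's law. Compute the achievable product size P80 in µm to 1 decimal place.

P80 = 285.1 µm

W = 10 Wi (P80^-0.5 − F80^-0.5)
⇒ 1/√P80 = W/(10 Wi) + 1/√F80
  = 6.7760/(10·12.9) + 1/√22316 = 0.052527 + 0.006694 = 0.059221
P80 = (1/0.059221)² = 16.8858² = 285.13 µm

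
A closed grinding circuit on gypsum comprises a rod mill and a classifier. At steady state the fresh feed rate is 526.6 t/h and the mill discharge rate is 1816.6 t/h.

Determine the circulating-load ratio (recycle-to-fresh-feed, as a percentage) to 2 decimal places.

Steady state: M = F + R.
R = M − F = 1816.6 − 526.6 = 1290.0 t/h
CL = 100·R/F = 100·1290.0/526.6 = 244.97 %

CL = 244.97 %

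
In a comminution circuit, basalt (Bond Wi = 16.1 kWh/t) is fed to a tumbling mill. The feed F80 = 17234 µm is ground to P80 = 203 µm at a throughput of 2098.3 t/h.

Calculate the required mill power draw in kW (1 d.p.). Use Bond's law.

P = 21137.4 kW

W = 10 Wi (P80^-0.5 − F80^-0.5)
W = 10·16.1·(1/√203 − 1/√17234) = 10·16.1·(0.062569) = 10.0736 kWh/t
P_mill = W·ṁ = 10.0736·2098.3 = 21137.4 kW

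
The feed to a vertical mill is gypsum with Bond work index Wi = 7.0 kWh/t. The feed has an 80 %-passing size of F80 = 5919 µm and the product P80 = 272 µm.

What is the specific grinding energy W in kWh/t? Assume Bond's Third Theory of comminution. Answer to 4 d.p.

W = 3.3345 kWh/t

W = 10·Wi·[P80^(−½) − F80^(−½)]
1/√272 = 0.060634;  1/√5919 = 0.012998
W = 10·7.0·(0.060634 − 0.012998) = 3.3345 kWh/t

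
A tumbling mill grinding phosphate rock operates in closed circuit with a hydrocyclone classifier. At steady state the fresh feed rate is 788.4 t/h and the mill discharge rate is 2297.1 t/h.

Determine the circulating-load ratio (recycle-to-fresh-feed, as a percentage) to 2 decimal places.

CL = 191.36 %

M = F + R at steady state, so:
R = M − F = 2297.1 − 788.4 = 1508.7 t/h
CL = 100·R/F = 100·1508.7/788.4 = 191.36 %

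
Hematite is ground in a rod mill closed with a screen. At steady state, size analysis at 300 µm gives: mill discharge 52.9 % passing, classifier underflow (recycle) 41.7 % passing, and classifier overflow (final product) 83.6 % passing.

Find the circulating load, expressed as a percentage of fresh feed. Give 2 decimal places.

Two-product formula at 300 µm:
(1+r)·d = r·u + o ⇒ r = (o−d)/(d−u)
r = (83.6 − 52.9)/(52.9 − 41.7) = 30.7/11.2 = 2.7411
CL = 100·r = 274.11 %

CL = 274.11 %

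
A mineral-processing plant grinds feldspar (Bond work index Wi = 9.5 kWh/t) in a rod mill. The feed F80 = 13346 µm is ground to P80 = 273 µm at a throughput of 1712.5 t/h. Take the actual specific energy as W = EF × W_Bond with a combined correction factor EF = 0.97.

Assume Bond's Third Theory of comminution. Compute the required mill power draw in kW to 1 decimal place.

Bond: W = 10·Wi·(1/√P80 − 1/√F80)
W = 10·9.5·(1/√273 − 1/√13346) = 10·9.5·(0.051867) = 4.9273 kWh/t
With EF = 0.97: W = 4.9273·0.97 = 4.7795 kWh/t
Power = W × throughput = 4.7795 kWh/t × 1712.5 t/h = 8184.9 kW

P = 8184.9 kW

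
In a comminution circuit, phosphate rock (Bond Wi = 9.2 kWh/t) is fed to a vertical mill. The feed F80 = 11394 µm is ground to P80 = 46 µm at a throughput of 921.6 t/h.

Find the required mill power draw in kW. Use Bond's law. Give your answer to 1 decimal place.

W_Bond = 10·Wi·(1/√P₈₀ − 1/√F₈₀)
W = 10·9.2·(1/√46 − 1/√11394) = 10·9.2·(0.138074) = 12.7028 kWh/t
Mill draw = 12.7028 × 921.6 = 11706.9 kW

P = 11706.9 kW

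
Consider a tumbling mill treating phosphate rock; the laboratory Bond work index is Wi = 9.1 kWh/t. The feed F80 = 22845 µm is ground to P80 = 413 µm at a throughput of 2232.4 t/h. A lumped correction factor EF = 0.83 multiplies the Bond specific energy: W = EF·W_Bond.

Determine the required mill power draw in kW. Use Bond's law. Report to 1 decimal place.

Bond:  W = 10 Wi (1/√P − 1/√F)
W = 10·9.1·(1/√413 − 1/√22845) = 10·9.1·(0.042591) = 3.8757 kWh/t
Apply correction: 3.8757 × 0.83 = 3.2169 kWh/t
Mill draw = 3.2169 × 2232.4 = 7181.3 kW

P = 7181.3 kW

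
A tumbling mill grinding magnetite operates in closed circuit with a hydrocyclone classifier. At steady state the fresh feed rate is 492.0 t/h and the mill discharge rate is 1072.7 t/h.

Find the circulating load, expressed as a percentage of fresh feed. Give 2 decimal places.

CL = 118.03 %

M = F + R at steady state, so:
R = M − F = 1072.7 − 492.0 = 580.7 t/h
CL = 100·R/F = 100·580.7/492.0 = 118.03 %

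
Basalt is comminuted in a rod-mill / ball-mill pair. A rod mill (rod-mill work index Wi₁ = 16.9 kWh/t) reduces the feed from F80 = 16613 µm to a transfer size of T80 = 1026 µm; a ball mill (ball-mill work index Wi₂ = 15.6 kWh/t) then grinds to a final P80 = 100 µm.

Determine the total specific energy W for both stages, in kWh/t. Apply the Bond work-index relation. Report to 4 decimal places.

W = 14.6947 kWh/t

W = 10 Wi (P80^-0.5 − F80^-0.5)
Stage 1 (16613→1026 µm, Wi₁=16.9): W₁ = 10·16.9·(0.031220 − 0.007758) = 3.9649 kWh/t
Stage 2 (1026→100 µm, Wi₂=15.6): W₂ = 10·15.6·(0.100000 − 0.031220) = 10.7298 kWh/t
W = W₁ + W₂ = 3.9649 + 10.7298 = 14.6947 kWh/t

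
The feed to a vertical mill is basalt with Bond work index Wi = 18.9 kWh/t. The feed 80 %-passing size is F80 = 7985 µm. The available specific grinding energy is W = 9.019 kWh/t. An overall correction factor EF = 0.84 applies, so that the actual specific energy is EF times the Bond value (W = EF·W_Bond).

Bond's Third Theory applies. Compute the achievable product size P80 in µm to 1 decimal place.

W = 10·Wi·(P80^(-½) − F80^(-½))
W_Bond = W / EF = 9.019 / 0.84 = 10.7369 kWh/t
⇒ 1/√P80 = W_Bond/(10·Wi) + 1/√F80
  = 10.7369/(10·18.9) + 1/√7985 = 0.056809 + 0.011191 = 0.068000
P80 = (1/0.068000)² = 14.7059² = 216.26 µm

P80 = 216.3 µm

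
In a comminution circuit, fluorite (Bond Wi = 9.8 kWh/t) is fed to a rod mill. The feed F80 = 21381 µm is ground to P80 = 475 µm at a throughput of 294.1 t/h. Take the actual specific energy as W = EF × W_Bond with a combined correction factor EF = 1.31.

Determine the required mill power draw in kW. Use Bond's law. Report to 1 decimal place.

W = 10 Wi / √P80 − 10 Wi / √F80
W = 10·9.8·(1/√475 − 1/√21381) = 10·9.8·(0.039044) = 3.8263 kWh/t
Corrected W = EF·W_Bond = 1.31·3.8263 = 5.0125 kWh/t
Power = W × throughput = 5.0125 kWh/t × 294.1 t/h = 1474.2 kW

P = 1474.2 kW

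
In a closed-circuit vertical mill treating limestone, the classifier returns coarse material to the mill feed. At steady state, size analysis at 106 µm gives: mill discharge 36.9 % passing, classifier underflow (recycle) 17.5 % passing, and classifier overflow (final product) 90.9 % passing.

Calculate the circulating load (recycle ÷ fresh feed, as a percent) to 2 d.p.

Classifier node, passing 106 µm:
r = (o − d)/(d − u)
r = (90.9 − 36.9)/(36.9 − 17.5) = 54.0/19.4 = 2.7835
CL = 100·r = 278.35 %

CL = 278.35 %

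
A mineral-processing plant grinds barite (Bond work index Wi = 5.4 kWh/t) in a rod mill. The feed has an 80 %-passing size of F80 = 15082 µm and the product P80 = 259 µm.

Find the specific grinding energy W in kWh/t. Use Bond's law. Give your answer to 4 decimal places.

W = 10·Wi·(P80^(-½) − F80^(-½))
1/√259 = 0.062137;  1/√15082 = 0.008143
W = 10·5.4·(0.062137 − 0.008143) = 2.9157 kWh/t

W = 2.9157 kWh/t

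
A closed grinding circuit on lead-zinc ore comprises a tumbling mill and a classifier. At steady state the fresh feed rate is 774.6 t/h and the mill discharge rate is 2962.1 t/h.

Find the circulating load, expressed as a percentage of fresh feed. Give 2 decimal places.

M = F + R at steady state, so:
R = M − F = 2962.1 − 774.6 = 2187.5 t/h
CL = 100·R/F = 100·2187.5/774.6 = 282.40 %

CL = 282.40 %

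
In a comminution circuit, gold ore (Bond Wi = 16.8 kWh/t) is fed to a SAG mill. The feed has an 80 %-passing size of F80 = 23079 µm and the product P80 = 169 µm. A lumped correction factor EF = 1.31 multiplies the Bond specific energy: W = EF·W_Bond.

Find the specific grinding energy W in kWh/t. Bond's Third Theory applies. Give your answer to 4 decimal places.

W = 15.4806 kWh/t

W = 10 Wi / √P80 − 10 Wi / √F80
1/√169 = 0.076923;  1/√23079 = 0.006583
W = 10·16.8·(0.076923 − 0.006583) = 11.8172 kWh/t
W_actual = 1.31 × 11.8172 = 15.4806 kWh/t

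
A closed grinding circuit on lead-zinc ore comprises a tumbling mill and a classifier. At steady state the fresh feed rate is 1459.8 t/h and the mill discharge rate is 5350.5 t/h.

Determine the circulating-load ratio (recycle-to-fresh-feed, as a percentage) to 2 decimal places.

Mill node: discharge = fresh + recycle.
R = M − F = 5350.5 − 1459.8 = 3890.7 t/h
CL = 100·R/F = 100·3890.7/1459.8 = 266.52 %

CL = 266.52 %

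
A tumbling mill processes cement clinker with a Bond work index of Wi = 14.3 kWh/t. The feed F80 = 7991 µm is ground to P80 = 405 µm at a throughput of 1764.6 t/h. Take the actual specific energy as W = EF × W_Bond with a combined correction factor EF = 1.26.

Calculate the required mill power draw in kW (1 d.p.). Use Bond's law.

W = 10 Wi (P80^-0.5 − F80^-0.5)
W = 10·14.3·(1/√405 − 1/√7991) = 10·14.3·(0.038504) = 5.5060 kWh/t
With EF = 1.26: W = 5.5060·1.26 = 6.9376 kWh/t
Power = W × throughput = 6.9376 kWh/t × 1764.6 t/h = 12242.1 kW

P = 12242.1 kW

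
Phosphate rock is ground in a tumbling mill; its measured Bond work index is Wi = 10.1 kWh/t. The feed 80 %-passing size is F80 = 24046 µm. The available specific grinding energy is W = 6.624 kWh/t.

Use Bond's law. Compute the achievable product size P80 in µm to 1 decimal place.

W = 10 Wi / √P80 − 10 Wi / √F80
⇒ 1/√P80 = W/(10·Wi) + 1/√F80
  = 6.6240/(10·10.1) + 1/√24046 = 0.065584 + 0.006449 = 0.072033
P80 = (1/0.072033)² = 13.8825² = 192.72 µm

P80 = 192.7 µm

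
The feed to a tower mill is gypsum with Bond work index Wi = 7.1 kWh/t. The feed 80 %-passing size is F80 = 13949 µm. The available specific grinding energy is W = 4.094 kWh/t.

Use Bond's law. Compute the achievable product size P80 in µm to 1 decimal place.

Bond: W = 10·Wi·(1/√P80 − 1/√F80)
⇒ 1/√P80 = W/(10 Wi) + 1/√F80
  = 4.0940/(10·7.1) + 1/√13949 = 0.057662 + 0.008467 = 0.066129
P80 = (1/0.066129)² = 15.1220² = 228.67 µm

P80 = 228.7 µm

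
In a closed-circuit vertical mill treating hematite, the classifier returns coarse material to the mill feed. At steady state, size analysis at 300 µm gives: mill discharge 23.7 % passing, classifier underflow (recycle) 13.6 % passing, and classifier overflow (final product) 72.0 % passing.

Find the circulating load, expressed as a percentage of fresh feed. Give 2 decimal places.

Let r = R/F. Size balance at 300 µm:
r = (o − d)/(d − u)
r = (72.0 − 23.7)/(23.7 − 13.6) = 48.3/10.1 = 4.7822
CL = 100·r = 478.22 %

CL = 478.22 %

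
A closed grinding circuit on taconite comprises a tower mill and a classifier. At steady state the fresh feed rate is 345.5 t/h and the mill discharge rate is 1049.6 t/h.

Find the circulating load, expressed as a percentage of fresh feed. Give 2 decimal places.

Discharge = new feed + return, hence
R = M − F = 1049.6 − 345.5 = 704.1 t/h
CL = 100·R/F = 100·704.1/345.5 = 203.79 %

CL = 203.79 %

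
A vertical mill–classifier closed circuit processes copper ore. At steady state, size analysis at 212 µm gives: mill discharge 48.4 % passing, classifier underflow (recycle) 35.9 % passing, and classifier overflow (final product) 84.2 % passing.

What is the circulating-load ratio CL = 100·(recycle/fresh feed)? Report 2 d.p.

CL = 286.40 %

Classifier node, passing 212 µm:
(1+r)d = ru + o → r = (o−d)/(d−u)
r = (84.2 − 48.4)/(48.4 − 35.9) = 35.8/12.5 = 2.8640
CL = 100·r = 286.40 %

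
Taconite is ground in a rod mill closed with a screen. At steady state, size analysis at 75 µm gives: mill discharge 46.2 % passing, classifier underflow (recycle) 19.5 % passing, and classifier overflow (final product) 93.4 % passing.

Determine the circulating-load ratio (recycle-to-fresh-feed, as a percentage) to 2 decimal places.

Two-product formula at 75 µm:
Fd + Rd = Ru + Fo ⇒ R/F = (o−d)/(d−u)
r = (93.4 − 46.2)/(46.2 − 19.5) = 47.2/26.7 = 1.7678
CL = 100·r = 176.78 %

CL = 176.78 %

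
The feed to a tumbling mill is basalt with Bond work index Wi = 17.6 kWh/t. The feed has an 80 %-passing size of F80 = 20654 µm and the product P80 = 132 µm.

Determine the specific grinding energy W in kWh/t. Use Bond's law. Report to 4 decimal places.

W = 10 Wi (1/√P80 − 1/√F80)  [Bond]
1/√132 = 0.087039;  1/√20654 = 0.006958
W = 10·17.6·(0.087039 − 0.006958) = 14.0942 kWh/t

W = 14.0942 kWh/t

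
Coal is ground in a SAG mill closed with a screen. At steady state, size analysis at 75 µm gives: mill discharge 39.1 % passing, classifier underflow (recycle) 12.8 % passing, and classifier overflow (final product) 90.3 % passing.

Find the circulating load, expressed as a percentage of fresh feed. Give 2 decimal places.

CL = 194.68 %

Balance %-passing 75 µm (r = R/F):
d + r·d = r·u + o → r(d−u) = o−d
r = (90.3 − 39.1)/(39.1 − 12.8) = 51.2/26.3 = 1.9468
CL = 100·r = 194.68 %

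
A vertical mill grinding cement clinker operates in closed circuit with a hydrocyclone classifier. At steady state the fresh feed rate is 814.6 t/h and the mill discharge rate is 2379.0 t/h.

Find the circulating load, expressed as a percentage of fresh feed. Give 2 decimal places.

CL = 192.05 %

M = F + R at steady state, so:
R = M − F = 2379.0 − 814.6 = 1564.4 t/h
CL = 100·R/F = 100·1564.4/814.6 = 192.05 %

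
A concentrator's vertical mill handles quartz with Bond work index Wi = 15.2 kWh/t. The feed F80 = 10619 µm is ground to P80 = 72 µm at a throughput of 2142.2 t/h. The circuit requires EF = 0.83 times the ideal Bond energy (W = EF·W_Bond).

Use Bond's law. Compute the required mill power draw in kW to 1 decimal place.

W = 10 Wi / √P80 − 10 Wi / √F80
W = 10·15.2·(1/√72 − 1/√10619) = 10·15.2·(0.108147) = 16.4383 kWh/t
W_actual = 0.83 × 16.4383 = 13.6438 kWh/t
P_mill = W·ṁ = 13.6438·2142.2 = 29227.8 kW

P = 29227.8 kW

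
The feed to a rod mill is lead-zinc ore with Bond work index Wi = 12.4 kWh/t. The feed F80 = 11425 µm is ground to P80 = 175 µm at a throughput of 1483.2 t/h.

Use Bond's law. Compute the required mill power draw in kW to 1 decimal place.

P = 12182.2 kW

W = 10 Wi (1/√P80 − 1/√F80)  [Bond]
W = 10·12.4·(1/√175 − 1/√11425) = 10·12.4·(0.066237) = 8.2134 kWh/t
Mill draw = 8.2134 × 1483.2 = 12182.2 kW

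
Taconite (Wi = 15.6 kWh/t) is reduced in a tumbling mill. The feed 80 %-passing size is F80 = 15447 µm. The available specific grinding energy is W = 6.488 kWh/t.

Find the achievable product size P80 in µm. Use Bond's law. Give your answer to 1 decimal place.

P80 = 405.9 µm

Bond: W = 10·Wi·(1/√P80 − 1/√F80)
1/√P80 = 1/√F80 + W/(10·Wi)
  = 6.4880/(10·15.6) + 1/√15447 = 0.041590 + 0.008046 = 0.049636
P80 = (1/0.049636)² = 20.1468² = 405.89 µm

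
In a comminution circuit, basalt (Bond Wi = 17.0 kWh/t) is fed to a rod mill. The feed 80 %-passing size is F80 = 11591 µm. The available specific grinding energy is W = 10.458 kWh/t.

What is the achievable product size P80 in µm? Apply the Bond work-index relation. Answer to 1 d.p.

P80 = 199.5 µm

W = 10·Wi·[P80^(−½) − F80^(−½)]
P80^-0.5 = F80^-0.5 + W/(10 Wi)
  = 10.4580/(10·17.0) + 1/√11591 = 0.061518 + 0.009288 = 0.070806
P80 = (1/0.070806)² = 14.1231² = 199.46 µm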